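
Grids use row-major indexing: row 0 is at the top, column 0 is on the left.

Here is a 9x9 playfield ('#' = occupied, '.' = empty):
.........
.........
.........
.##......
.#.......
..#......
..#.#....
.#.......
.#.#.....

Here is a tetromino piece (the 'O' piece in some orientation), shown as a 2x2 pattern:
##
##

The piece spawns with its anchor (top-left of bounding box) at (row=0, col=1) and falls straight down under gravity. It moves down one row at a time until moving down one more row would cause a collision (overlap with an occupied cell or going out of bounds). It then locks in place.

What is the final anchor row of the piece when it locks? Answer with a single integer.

Answer: 1

Derivation:
Spawn at (row=0, col=1). Try each row:
  row 0: fits
  row 1: fits
  row 2: blocked -> lock at row 1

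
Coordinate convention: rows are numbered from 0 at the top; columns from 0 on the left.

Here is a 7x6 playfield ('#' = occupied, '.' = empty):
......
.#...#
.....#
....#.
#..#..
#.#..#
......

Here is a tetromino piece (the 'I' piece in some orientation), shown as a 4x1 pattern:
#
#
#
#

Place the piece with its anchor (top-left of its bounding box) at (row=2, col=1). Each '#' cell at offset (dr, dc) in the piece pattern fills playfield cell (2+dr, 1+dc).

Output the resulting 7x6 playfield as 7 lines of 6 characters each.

Answer: ......
.#...#
.#...#
.#..#.
##.#..
###..#
......

Derivation:
Fill (2+0,1+0) = (2,1)
Fill (2+1,1+0) = (3,1)
Fill (2+2,1+0) = (4,1)
Fill (2+3,1+0) = (5,1)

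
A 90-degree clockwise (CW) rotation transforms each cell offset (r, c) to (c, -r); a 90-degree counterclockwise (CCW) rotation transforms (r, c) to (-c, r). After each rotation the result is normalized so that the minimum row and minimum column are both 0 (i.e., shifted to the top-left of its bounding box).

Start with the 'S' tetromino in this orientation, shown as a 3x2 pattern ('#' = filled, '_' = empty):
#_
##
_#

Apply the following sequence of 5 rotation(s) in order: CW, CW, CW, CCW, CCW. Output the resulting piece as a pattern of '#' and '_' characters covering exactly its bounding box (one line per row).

Answer: _##
##_

Derivation:
Start:
#_
##
_#
After rotation 1 (CW):
_##
##_
After rotation 2 (CW):
#_
##
_#
After rotation 3 (CW):
_##
##_
After rotation 4 (CCW):
#_
##
_#
After rotation 5 (CCW):
_##
##_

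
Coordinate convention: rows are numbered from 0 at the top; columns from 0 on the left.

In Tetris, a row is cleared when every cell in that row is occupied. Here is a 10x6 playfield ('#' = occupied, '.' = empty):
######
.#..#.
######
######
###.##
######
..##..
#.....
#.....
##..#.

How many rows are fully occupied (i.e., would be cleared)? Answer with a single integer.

Answer: 4

Derivation:
Check each row:
  row 0: 0 empty cells -> FULL (clear)
  row 1: 4 empty cells -> not full
  row 2: 0 empty cells -> FULL (clear)
  row 3: 0 empty cells -> FULL (clear)
  row 4: 1 empty cell -> not full
  row 5: 0 empty cells -> FULL (clear)
  row 6: 4 empty cells -> not full
  row 7: 5 empty cells -> not full
  row 8: 5 empty cells -> not full
  row 9: 3 empty cells -> not full
Total rows cleared: 4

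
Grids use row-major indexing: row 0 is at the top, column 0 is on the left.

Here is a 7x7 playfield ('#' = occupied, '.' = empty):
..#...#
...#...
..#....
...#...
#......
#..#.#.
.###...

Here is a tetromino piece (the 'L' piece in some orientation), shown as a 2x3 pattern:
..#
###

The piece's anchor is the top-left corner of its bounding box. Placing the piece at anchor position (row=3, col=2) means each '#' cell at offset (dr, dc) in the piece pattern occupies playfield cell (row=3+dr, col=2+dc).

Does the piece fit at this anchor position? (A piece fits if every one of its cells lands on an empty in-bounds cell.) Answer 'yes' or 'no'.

Answer: yes

Derivation:
Check each piece cell at anchor (3, 2):
  offset (0,2) -> (3,4): empty -> OK
  offset (1,0) -> (4,2): empty -> OK
  offset (1,1) -> (4,3): empty -> OK
  offset (1,2) -> (4,4): empty -> OK
All cells valid: yes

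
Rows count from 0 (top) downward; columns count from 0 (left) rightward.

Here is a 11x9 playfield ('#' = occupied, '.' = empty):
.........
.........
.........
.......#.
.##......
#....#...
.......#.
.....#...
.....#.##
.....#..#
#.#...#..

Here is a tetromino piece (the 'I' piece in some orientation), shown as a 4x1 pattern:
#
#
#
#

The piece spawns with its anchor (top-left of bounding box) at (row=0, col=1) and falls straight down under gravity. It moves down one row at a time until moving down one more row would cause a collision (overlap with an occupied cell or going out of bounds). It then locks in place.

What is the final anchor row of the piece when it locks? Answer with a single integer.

Answer: 0

Derivation:
Spawn at (row=0, col=1). Try each row:
  row 0: fits
  row 1: blocked -> lock at row 0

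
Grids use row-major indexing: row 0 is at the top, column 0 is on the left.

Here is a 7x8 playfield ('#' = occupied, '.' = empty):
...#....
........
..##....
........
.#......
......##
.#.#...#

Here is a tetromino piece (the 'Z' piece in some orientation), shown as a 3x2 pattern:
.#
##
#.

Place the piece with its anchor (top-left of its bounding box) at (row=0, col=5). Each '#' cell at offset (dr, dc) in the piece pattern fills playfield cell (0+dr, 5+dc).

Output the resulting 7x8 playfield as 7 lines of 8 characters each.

Fill (0+0,5+1) = (0,6)
Fill (0+1,5+0) = (1,5)
Fill (0+1,5+1) = (1,6)
Fill (0+2,5+0) = (2,5)

Answer: ...#..#.
.....##.
..##.#..
........
.#......
......##
.#.#...#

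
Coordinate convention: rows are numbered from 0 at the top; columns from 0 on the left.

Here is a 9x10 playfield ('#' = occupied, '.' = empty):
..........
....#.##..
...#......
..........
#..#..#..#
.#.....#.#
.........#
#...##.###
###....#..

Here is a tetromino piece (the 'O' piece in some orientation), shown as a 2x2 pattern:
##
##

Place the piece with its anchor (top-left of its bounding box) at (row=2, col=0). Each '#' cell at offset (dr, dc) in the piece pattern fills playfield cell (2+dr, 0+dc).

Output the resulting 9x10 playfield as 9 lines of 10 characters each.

Fill (2+0,0+0) = (2,0)
Fill (2+0,0+1) = (2,1)
Fill (2+1,0+0) = (3,0)
Fill (2+1,0+1) = (3,1)

Answer: ..........
....#.##..
##.#......
##........
#..#..#..#
.#.....#.#
.........#
#...##.###
###....#..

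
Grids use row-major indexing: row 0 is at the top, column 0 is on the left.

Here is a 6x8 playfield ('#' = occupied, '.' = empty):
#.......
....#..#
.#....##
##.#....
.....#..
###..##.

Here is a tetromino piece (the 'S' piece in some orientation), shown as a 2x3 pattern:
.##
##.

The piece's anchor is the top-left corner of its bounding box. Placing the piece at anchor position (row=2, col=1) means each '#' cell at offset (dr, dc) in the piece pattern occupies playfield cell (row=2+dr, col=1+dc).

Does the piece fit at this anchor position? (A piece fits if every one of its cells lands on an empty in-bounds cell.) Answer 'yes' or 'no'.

Answer: no

Derivation:
Check each piece cell at anchor (2, 1):
  offset (0,1) -> (2,2): empty -> OK
  offset (0,2) -> (2,3): empty -> OK
  offset (1,0) -> (3,1): occupied ('#') -> FAIL
  offset (1,1) -> (3,2): empty -> OK
All cells valid: no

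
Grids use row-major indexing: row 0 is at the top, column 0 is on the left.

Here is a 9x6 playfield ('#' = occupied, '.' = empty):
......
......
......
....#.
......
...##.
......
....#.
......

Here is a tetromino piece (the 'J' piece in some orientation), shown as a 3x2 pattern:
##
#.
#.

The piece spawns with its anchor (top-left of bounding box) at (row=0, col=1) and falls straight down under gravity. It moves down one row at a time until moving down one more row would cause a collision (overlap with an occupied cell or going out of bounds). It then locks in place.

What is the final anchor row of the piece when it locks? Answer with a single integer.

Spawn at (row=0, col=1). Try each row:
  row 0: fits
  row 1: fits
  row 2: fits
  row 3: fits
  row 4: fits
  row 5: fits
  row 6: fits
  row 7: blocked -> lock at row 6

Answer: 6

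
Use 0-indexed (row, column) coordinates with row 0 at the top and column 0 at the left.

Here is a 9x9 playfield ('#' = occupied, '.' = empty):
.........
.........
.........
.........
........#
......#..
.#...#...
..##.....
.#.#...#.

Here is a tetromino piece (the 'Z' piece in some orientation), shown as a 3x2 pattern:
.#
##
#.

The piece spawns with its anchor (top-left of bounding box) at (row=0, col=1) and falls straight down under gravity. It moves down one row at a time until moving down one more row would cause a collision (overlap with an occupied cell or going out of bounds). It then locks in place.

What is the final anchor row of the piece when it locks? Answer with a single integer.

Answer: 3

Derivation:
Spawn at (row=0, col=1). Try each row:
  row 0: fits
  row 1: fits
  row 2: fits
  row 3: fits
  row 4: blocked -> lock at row 3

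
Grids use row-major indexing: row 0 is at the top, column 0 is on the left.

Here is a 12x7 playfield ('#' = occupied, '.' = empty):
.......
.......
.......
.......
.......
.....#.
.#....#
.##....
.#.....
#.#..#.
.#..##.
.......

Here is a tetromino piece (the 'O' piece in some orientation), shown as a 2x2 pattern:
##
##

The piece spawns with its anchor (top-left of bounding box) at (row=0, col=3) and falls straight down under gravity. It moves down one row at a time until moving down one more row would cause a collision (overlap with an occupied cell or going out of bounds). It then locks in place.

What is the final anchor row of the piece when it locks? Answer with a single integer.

Spawn at (row=0, col=3). Try each row:
  row 0: fits
  row 1: fits
  row 2: fits
  row 3: fits
  row 4: fits
  row 5: fits
  row 6: fits
  row 7: fits
  row 8: fits
  row 9: blocked -> lock at row 8

Answer: 8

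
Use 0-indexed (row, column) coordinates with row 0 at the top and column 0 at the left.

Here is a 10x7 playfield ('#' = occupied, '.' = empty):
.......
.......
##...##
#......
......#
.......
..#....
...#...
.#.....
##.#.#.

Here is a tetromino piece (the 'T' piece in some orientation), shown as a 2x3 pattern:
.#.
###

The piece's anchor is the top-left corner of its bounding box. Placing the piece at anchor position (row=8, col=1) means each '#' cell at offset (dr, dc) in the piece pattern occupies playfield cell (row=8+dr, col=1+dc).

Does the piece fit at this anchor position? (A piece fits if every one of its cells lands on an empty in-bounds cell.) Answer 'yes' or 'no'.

Answer: no

Derivation:
Check each piece cell at anchor (8, 1):
  offset (0,1) -> (8,2): empty -> OK
  offset (1,0) -> (9,1): occupied ('#') -> FAIL
  offset (1,1) -> (9,2): empty -> OK
  offset (1,2) -> (9,3): occupied ('#') -> FAIL
All cells valid: no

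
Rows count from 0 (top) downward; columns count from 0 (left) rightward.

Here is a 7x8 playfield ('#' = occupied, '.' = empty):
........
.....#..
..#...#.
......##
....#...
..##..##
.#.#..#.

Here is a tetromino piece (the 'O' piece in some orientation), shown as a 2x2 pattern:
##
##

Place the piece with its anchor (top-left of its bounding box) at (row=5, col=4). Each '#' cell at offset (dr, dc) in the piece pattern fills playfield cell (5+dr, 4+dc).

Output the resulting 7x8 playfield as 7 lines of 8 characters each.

Fill (5+0,4+0) = (5,4)
Fill (5+0,4+1) = (5,5)
Fill (5+1,4+0) = (6,4)
Fill (5+1,4+1) = (6,5)

Answer: ........
.....#..
..#...#.
......##
....#...
..######
.#.####.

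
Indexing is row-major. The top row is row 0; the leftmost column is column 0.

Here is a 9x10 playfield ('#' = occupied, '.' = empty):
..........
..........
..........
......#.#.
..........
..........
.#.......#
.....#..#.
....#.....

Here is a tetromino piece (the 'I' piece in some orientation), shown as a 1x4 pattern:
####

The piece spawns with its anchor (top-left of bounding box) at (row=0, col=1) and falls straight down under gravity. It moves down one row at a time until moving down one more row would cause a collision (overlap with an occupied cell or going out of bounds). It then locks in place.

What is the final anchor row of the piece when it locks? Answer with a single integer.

Answer: 5

Derivation:
Spawn at (row=0, col=1). Try each row:
  row 0: fits
  row 1: fits
  row 2: fits
  row 3: fits
  row 4: fits
  row 5: fits
  row 6: blocked -> lock at row 5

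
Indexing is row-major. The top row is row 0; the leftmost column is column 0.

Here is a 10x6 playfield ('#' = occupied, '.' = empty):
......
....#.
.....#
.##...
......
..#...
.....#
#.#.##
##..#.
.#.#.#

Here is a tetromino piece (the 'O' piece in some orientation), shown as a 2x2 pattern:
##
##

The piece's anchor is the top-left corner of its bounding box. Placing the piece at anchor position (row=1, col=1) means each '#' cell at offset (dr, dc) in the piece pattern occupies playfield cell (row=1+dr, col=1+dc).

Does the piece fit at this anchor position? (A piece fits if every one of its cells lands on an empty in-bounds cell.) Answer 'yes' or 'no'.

Check each piece cell at anchor (1, 1):
  offset (0,0) -> (1,1): empty -> OK
  offset (0,1) -> (1,2): empty -> OK
  offset (1,0) -> (2,1): empty -> OK
  offset (1,1) -> (2,2): empty -> OK
All cells valid: yes

Answer: yes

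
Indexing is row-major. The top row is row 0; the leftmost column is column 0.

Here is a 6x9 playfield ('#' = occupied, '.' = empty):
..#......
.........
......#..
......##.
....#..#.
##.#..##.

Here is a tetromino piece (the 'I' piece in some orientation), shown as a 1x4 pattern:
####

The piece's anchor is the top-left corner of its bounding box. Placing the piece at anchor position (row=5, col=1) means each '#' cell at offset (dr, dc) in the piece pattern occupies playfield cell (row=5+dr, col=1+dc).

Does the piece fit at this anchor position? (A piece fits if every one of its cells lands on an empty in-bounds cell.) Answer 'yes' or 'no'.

Answer: no

Derivation:
Check each piece cell at anchor (5, 1):
  offset (0,0) -> (5,1): occupied ('#') -> FAIL
  offset (0,1) -> (5,2): empty -> OK
  offset (0,2) -> (5,3): occupied ('#') -> FAIL
  offset (0,3) -> (5,4): empty -> OK
All cells valid: no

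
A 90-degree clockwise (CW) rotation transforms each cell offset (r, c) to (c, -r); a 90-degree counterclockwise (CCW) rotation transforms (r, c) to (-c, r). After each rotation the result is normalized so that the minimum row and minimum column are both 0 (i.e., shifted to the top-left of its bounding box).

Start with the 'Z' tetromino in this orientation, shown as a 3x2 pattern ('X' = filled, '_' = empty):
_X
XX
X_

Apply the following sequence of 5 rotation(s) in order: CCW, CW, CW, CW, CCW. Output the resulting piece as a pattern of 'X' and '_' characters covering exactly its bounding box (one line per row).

Answer: XX_
_XX

Derivation:
Start:
_X
XX
X_
After rotation 1 (CCW):
XX_
_XX
After rotation 2 (CW):
_X
XX
X_
After rotation 3 (CW):
XX_
_XX
After rotation 4 (CW):
_X
XX
X_
After rotation 5 (CCW):
XX_
_XX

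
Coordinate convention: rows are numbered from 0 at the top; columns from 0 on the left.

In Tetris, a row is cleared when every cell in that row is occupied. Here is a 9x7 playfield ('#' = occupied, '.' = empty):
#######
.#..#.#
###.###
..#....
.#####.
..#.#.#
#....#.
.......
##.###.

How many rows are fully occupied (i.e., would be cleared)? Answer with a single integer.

Answer: 1

Derivation:
Check each row:
  row 0: 0 empty cells -> FULL (clear)
  row 1: 4 empty cells -> not full
  row 2: 1 empty cell -> not full
  row 3: 6 empty cells -> not full
  row 4: 2 empty cells -> not full
  row 5: 4 empty cells -> not full
  row 6: 5 empty cells -> not full
  row 7: 7 empty cells -> not full
  row 8: 2 empty cells -> not full
Total rows cleared: 1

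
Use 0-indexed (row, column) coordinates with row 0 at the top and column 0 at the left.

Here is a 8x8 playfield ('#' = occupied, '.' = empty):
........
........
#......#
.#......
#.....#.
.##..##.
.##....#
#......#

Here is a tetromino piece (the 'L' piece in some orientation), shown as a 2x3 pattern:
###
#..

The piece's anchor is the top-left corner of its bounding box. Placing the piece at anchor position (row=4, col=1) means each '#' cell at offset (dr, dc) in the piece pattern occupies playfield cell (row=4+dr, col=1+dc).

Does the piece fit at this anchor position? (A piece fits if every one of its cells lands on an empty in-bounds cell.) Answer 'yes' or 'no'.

Check each piece cell at anchor (4, 1):
  offset (0,0) -> (4,1): empty -> OK
  offset (0,1) -> (4,2): empty -> OK
  offset (0,2) -> (4,3): empty -> OK
  offset (1,0) -> (5,1): occupied ('#') -> FAIL
All cells valid: no

Answer: no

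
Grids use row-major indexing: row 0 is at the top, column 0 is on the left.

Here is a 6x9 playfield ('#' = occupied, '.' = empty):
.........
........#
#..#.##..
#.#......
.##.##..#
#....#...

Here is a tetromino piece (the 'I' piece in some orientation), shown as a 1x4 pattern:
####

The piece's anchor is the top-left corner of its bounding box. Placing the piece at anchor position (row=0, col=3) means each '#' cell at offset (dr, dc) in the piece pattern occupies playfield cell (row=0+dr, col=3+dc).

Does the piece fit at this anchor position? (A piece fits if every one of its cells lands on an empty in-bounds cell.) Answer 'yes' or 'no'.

Check each piece cell at anchor (0, 3):
  offset (0,0) -> (0,3): empty -> OK
  offset (0,1) -> (0,4): empty -> OK
  offset (0,2) -> (0,5): empty -> OK
  offset (0,3) -> (0,6): empty -> OK
All cells valid: yes

Answer: yes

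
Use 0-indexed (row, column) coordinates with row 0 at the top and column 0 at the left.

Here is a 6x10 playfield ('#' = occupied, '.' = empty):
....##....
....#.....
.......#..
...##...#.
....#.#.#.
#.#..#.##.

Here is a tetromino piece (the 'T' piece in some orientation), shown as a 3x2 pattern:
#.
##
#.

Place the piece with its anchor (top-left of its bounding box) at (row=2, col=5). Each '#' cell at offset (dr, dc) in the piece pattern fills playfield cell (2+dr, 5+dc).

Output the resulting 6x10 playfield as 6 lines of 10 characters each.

Fill (2+0,5+0) = (2,5)
Fill (2+1,5+0) = (3,5)
Fill (2+1,5+1) = (3,6)
Fill (2+2,5+0) = (4,5)

Answer: ....##....
....#.....
.....#.#..
...####.#.
....###.#.
#.#..#.##.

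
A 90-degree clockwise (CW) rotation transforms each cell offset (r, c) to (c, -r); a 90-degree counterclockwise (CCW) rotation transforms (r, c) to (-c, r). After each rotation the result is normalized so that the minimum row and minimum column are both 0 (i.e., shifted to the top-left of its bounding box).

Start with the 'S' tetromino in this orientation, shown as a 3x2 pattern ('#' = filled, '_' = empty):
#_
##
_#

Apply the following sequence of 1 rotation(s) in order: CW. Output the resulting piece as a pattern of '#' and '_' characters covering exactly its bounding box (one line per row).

Start:
#_
##
_#
After rotation 1 (CW):
_##
##_

Answer: _##
##_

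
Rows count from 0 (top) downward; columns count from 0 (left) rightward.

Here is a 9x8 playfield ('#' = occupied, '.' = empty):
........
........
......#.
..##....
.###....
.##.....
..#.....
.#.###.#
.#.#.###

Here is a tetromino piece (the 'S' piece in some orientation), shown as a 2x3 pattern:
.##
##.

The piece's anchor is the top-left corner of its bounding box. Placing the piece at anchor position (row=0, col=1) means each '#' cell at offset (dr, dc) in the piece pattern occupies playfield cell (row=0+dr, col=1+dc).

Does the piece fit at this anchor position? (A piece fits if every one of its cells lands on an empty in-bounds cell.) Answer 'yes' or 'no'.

Answer: yes

Derivation:
Check each piece cell at anchor (0, 1):
  offset (0,1) -> (0,2): empty -> OK
  offset (0,2) -> (0,3): empty -> OK
  offset (1,0) -> (1,1): empty -> OK
  offset (1,1) -> (1,2): empty -> OK
All cells valid: yes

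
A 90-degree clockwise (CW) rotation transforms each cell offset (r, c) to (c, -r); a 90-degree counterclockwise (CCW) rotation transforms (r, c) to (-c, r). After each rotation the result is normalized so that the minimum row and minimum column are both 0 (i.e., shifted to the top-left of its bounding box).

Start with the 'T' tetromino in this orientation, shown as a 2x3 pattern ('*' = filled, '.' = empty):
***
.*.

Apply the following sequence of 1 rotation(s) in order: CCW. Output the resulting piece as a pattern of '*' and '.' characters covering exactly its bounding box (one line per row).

Start:
***
.*.
After rotation 1 (CCW):
*.
**
*.

Answer: *.
**
*.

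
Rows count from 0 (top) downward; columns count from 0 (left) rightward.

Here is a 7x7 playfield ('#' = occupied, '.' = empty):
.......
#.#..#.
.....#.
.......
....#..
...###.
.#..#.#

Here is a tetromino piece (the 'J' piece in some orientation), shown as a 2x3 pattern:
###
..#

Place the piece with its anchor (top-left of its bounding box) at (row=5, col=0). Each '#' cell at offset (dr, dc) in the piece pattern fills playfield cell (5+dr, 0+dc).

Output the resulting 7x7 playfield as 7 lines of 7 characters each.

Answer: .......
#.#..#.
.....#.
.......
....#..
######.
.##.#.#

Derivation:
Fill (5+0,0+0) = (5,0)
Fill (5+0,0+1) = (5,1)
Fill (5+0,0+2) = (5,2)
Fill (5+1,0+2) = (6,2)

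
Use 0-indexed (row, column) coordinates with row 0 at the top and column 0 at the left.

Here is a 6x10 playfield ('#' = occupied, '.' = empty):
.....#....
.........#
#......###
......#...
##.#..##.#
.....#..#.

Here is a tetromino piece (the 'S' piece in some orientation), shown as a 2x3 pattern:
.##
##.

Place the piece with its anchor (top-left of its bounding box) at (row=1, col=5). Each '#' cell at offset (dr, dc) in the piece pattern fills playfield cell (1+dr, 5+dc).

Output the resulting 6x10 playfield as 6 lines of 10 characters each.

Fill (1+0,5+1) = (1,6)
Fill (1+0,5+2) = (1,7)
Fill (1+1,5+0) = (2,5)
Fill (1+1,5+1) = (2,6)

Answer: .....#....
......##.#
#....#####
......#...
##.#..##.#
.....#..#.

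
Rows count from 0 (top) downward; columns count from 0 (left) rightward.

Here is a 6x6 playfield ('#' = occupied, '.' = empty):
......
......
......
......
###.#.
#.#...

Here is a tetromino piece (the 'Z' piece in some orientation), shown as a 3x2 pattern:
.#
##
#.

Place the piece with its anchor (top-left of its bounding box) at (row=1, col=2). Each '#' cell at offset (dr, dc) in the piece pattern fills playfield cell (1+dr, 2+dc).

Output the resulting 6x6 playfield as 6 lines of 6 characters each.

Fill (1+0,2+1) = (1,3)
Fill (1+1,2+0) = (2,2)
Fill (1+1,2+1) = (2,3)
Fill (1+2,2+0) = (3,2)

Answer: ......
...#..
..##..
..#...
###.#.
#.#...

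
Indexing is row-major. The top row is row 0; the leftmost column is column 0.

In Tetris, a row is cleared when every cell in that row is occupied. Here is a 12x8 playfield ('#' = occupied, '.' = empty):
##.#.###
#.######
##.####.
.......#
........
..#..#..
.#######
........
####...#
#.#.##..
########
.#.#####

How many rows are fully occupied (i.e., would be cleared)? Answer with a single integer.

Check each row:
  row 0: 2 empty cells -> not full
  row 1: 1 empty cell -> not full
  row 2: 2 empty cells -> not full
  row 3: 7 empty cells -> not full
  row 4: 8 empty cells -> not full
  row 5: 6 empty cells -> not full
  row 6: 1 empty cell -> not full
  row 7: 8 empty cells -> not full
  row 8: 3 empty cells -> not full
  row 9: 4 empty cells -> not full
  row 10: 0 empty cells -> FULL (clear)
  row 11: 2 empty cells -> not full
Total rows cleared: 1

Answer: 1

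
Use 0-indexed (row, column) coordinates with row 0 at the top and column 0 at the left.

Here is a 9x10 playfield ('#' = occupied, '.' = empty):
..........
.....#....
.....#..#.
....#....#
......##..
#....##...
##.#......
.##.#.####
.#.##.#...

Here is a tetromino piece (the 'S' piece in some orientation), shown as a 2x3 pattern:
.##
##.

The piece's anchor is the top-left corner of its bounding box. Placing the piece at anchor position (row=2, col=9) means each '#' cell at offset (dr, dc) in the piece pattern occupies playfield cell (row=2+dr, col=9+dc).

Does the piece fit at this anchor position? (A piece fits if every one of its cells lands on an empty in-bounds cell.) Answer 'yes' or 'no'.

Answer: no

Derivation:
Check each piece cell at anchor (2, 9):
  offset (0,1) -> (2,10): out of bounds -> FAIL
  offset (0,2) -> (2,11): out of bounds -> FAIL
  offset (1,0) -> (3,9): occupied ('#') -> FAIL
  offset (1,1) -> (3,10): out of bounds -> FAIL
All cells valid: no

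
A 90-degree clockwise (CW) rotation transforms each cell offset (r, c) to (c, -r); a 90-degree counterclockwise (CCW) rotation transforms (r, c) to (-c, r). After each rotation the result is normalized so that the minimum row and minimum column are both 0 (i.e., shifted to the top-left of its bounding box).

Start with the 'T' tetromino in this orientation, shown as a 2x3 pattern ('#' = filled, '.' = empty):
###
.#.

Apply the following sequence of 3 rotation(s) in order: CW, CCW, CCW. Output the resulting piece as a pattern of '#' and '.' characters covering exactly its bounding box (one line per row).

Answer: #.
##
#.

Derivation:
Start:
###
.#.
After rotation 1 (CW):
.#
##
.#
After rotation 2 (CCW):
###
.#.
After rotation 3 (CCW):
#.
##
#.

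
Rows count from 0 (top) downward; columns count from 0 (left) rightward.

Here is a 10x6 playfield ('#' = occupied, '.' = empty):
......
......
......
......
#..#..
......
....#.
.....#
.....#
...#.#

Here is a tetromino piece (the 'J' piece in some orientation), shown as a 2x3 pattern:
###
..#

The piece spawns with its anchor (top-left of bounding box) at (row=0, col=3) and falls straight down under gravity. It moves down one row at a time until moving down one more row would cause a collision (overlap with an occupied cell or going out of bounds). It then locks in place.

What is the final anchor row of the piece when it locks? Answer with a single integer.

Spawn at (row=0, col=3). Try each row:
  row 0: fits
  row 1: fits
  row 2: fits
  row 3: fits
  row 4: blocked -> lock at row 3

Answer: 3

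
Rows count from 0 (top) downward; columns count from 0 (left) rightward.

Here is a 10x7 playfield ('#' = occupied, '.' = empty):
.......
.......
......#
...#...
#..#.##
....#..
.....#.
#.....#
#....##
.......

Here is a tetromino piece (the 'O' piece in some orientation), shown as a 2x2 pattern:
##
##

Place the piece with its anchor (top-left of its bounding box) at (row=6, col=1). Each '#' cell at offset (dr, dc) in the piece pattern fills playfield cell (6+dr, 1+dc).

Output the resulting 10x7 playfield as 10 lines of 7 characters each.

Answer: .......
.......
......#
...#...
#..#.##
....#..
.##..#.
###...#
#....##
.......

Derivation:
Fill (6+0,1+0) = (6,1)
Fill (6+0,1+1) = (6,2)
Fill (6+1,1+0) = (7,1)
Fill (6+1,1+1) = (7,2)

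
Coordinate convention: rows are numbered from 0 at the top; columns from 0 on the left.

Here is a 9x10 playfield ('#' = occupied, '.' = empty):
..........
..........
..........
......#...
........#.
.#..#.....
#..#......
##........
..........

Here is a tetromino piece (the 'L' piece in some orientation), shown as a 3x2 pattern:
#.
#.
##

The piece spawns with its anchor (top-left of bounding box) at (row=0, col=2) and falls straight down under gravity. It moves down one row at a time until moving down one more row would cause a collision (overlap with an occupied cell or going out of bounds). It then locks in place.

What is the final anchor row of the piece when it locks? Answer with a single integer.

Spawn at (row=0, col=2). Try each row:
  row 0: fits
  row 1: fits
  row 2: fits
  row 3: fits
  row 4: blocked -> lock at row 3

Answer: 3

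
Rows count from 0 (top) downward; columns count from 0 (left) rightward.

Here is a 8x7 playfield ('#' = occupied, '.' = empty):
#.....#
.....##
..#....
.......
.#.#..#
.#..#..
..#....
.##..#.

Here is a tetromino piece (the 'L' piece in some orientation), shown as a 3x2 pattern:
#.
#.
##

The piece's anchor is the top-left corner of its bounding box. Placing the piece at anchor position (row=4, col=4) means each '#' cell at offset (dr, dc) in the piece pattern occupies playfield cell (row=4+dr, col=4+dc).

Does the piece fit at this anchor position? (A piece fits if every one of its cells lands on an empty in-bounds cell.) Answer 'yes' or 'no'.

Check each piece cell at anchor (4, 4):
  offset (0,0) -> (4,4): empty -> OK
  offset (1,0) -> (5,4): occupied ('#') -> FAIL
  offset (2,0) -> (6,4): empty -> OK
  offset (2,1) -> (6,5): empty -> OK
All cells valid: no

Answer: no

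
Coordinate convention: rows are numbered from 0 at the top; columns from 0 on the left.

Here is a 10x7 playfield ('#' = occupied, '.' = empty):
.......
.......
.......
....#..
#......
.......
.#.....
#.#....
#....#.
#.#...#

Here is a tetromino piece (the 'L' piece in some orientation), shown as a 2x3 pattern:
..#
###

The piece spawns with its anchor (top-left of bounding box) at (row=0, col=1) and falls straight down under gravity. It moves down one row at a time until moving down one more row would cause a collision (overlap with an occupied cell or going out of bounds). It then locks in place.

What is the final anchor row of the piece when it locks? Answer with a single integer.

Spawn at (row=0, col=1). Try each row:
  row 0: fits
  row 1: fits
  row 2: fits
  row 3: fits
  row 4: fits
  row 5: blocked -> lock at row 4

Answer: 4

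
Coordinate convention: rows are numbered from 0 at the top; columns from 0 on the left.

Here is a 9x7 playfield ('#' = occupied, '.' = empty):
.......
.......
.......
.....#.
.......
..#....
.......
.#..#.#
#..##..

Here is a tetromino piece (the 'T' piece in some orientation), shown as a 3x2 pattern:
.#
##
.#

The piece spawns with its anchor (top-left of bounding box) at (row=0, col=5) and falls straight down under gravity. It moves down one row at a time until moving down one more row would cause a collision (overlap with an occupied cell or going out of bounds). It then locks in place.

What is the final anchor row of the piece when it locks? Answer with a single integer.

Answer: 1

Derivation:
Spawn at (row=0, col=5). Try each row:
  row 0: fits
  row 1: fits
  row 2: blocked -> lock at row 1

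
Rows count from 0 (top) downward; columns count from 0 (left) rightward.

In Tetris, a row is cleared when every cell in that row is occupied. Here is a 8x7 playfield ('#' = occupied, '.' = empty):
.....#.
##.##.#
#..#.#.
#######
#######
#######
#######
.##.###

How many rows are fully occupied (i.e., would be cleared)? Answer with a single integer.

Check each row:
  row 0: 6 empty cells -> not full
  row 1: 2 empty cells -> not full
  row 2: 4 empty cells -> not full
  row 3: 0 empty cells -> FULL (clear)
  row 4: 0 empty cells -> FULL (clear)
  row 5: 0 empty cells -> FULL (clear)
  row 6: 0 empty cells -> FULL (clear)
  row 7: 2 empty cells -> not full
Total rows cleared: 4

Answer: 4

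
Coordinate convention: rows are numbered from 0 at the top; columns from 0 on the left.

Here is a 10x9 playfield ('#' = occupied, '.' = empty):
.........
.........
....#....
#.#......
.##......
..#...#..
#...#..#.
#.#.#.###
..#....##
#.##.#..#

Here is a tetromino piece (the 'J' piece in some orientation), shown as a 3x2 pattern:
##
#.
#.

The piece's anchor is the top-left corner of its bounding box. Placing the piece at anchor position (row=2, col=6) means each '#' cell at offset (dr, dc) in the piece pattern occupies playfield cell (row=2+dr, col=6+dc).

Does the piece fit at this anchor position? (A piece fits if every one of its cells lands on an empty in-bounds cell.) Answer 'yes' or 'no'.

Check each piece cell at anchor (2, 6):
  offset (0,0) -> (2,6): empty -> OK
  offset (0,1) -> (2,7): empty -> OK
  offset (1,0) -> (3,6): empty -> OK
  offset (2,0) -> (4,6): empty -> OK
All cells valid: yes

Answer: yes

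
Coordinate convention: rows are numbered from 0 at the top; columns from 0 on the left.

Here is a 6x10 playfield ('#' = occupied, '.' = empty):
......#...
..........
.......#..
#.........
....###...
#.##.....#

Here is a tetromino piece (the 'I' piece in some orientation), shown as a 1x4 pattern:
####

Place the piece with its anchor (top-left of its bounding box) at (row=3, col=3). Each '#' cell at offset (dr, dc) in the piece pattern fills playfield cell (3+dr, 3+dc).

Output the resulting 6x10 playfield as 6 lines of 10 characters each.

Answer: ......#...
..........
.......#..
#..####...
....###...
#.##.....#

Derivation:
Fill (3+0,3+0) = (3,3)
Fill (3+0,3+1) = (3,4)
Fill (3+0,3+2) = (3,5)
Fill (3+0,3+3) = (3,6)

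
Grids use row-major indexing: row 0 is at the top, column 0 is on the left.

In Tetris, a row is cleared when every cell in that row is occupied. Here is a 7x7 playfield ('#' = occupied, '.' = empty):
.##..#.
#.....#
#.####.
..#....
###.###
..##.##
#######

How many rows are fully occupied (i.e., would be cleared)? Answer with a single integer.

Check each row:
  row 0: 4 empty cells -> not full
  row 1: 5 empty cells -> not full
  row 2: 2 empty cells -> not full
  row 3: 6 empty cells -> not full
  row 4: 1 empty cell -> not full
  row 5: 3 empty cells -> not full
  row 6: 0 empty cells -> FULL (clear)
Total rows cleared: 1

Answer: 1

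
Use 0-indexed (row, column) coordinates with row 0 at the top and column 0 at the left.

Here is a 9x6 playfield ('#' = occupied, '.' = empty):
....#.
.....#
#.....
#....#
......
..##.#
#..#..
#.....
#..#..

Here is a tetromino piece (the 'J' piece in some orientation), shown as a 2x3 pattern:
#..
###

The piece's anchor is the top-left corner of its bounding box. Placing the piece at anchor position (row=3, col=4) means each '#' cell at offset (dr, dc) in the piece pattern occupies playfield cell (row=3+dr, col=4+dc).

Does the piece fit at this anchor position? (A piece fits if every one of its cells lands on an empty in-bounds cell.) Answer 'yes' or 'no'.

Check each piece cell at anchor (3, 4):
  offset (0,0) -> (3,4): empty -> OK
  offset (1,0) -> (4,4): empty -> OK
  offset (1,1) -> (4,5): empty -> OK
  offset (1,2) -> (4,6): out of bounds -> FAIL
All cells valid: no

Answer: no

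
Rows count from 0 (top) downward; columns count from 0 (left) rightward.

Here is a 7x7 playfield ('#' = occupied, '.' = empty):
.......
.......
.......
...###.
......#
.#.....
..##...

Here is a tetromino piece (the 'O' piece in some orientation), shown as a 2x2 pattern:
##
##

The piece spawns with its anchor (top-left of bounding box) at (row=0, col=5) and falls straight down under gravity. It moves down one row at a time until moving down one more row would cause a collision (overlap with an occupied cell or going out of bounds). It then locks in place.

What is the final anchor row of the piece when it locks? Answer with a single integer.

Spawn at (row=0, col=5). Try each row:
  row 0: fits
  row 1: fits
  row 2: blocked -> lock at row 1

Answer: 1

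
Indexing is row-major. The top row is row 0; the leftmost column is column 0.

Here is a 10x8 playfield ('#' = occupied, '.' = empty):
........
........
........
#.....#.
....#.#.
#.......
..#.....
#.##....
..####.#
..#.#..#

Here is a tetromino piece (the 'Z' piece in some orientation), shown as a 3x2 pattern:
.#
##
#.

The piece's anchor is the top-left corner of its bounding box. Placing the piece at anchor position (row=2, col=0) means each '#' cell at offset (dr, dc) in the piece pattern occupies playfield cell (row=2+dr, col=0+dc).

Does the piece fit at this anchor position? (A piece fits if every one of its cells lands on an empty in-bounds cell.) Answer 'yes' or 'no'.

Answer: no

Derivation:
Check each piece cell at anchor (2, 0):
  offset (0,1) -> (2,1): empty -> OK
  offset (1,0) -> (3,0): occupied ('#') -> FAIL
  offset (1,1) -> (3,1): empty -> OK
  offset (2,0) -> (4,0): empty -> OK
All cells valid: no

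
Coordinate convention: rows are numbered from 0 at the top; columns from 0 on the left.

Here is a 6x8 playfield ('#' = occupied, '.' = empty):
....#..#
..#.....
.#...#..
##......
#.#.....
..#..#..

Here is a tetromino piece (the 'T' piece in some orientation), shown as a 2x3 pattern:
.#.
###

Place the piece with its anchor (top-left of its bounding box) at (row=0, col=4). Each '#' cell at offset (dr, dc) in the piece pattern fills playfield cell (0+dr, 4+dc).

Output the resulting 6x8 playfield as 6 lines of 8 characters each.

Answer: ....##.#
..#.###.
.#...#..
##......
#.#.....
..#..#..

Derivation:
Fill (0+0,4+1) = (0,5)
Fill (0+1,4+0) = (1,4)
Fill (0+1,4+1) = (1,5)
Fill (0+1,4+2) = (1,6)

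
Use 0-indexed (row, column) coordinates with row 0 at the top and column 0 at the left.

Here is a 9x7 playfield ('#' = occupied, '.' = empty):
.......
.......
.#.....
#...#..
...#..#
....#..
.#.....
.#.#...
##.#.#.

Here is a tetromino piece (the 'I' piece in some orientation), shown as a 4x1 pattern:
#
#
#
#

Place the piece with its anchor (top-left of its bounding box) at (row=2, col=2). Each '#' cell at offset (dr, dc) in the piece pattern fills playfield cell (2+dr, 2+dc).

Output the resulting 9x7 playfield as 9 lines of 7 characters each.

Fill (2+0,2+0) = (2,2)
Fill (2+1,2+0) = (3,2)
Fill (2+2,2+0) = (4,2)
Fill (2+3,2+0) = (5,2)

Answer: .......
.......
.##....
#.#.#..
..##..#
..#.#..
.#.....
.#.#...
##.#.#.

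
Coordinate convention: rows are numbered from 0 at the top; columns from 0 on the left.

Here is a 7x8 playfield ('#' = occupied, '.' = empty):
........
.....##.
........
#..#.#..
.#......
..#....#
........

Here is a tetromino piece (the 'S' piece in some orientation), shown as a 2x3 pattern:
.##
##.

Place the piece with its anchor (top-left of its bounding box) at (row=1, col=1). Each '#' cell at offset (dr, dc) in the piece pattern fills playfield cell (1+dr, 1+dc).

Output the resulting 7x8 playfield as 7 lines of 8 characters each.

Fill (1+0,1+1) = (1,2)
Fill (1+0,1+2) = (1,3)
Fill (1+1,1+0) = (2,1)
Fill (1+1,1+1) = (2,2)

Answer: ........
..##.##.
.##.....
#..#.#..
.#......
..#....#
........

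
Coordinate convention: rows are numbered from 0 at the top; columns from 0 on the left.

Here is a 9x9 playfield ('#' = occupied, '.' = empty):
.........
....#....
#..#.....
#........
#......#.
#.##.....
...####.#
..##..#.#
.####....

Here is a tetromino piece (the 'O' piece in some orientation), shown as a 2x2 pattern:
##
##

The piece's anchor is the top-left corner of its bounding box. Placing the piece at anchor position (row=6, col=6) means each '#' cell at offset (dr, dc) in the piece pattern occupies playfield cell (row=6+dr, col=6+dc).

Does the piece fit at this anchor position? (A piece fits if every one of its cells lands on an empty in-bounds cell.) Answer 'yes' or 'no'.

Answer: no

Derivation:
Check each piece cell at anchor (6, 6):
  offset (0,0) -> (6,6): occupied ('#') -> FAIL
  offset (0,1) -> (6,7): empty -> OK
  offset (1,0) -> (7,6): occupied ('#') -> FAIL
  offset (1,1) -> (7,7): empty -> OK
All cells valid: no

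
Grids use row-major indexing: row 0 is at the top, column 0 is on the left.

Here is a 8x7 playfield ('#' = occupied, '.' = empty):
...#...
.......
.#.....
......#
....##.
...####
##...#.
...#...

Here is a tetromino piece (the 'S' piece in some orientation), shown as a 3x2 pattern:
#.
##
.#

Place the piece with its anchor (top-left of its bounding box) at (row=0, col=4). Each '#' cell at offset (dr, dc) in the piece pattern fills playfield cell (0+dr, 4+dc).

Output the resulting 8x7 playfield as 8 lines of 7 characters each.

Answer: ...##..
....##.
.#...#.
......#
....##.
...####
##...#.
...#...

Derivation:
Fill (0+0,4+0) = (0,4)
Fill (0+1,4+0) = (1,4)
Fill (0+1,4+1) = (1,5)
Fill (0+2,4+1) = (2,5)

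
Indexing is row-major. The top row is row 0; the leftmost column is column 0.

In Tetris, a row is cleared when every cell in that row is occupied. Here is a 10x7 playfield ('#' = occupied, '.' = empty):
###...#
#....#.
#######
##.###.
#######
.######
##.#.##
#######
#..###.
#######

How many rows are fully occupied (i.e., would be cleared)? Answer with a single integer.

Check each row:
  row 0: 3 empty cells -> not full
  row 1: 5 empty cells -> not full
  row 2: 0 empty cells -> FULL (clear)
  row 3: 2 empty cells -> not full
  row 4: 0 empty cells -> FULL (clear)
  row 5: 1 empty cell -> not full
  row 6: 2 empty cells -> not full
  row 7: 0 empty cells -> FULL (clear)
  row 8: 3 empty cells -> not full
  row 9: 0 empty cells -> FULL (clear)
Total rows cleared: 4

Answer: 4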